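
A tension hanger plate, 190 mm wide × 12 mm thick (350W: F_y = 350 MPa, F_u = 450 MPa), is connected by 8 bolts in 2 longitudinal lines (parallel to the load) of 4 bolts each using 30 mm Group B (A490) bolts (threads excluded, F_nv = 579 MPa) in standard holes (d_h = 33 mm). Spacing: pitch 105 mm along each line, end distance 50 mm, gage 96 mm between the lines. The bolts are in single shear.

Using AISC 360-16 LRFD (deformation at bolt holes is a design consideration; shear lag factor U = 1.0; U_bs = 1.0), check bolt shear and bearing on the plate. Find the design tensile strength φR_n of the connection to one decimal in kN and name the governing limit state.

Bolt shear: A_b = π(30)²/4 = 706.86 mm². φR_n = 0.75 × 579 × 706.86 × 8 × 1 = 2455.6 kN.
Bearing (12 mm plate, F_u = 450 MPa): end bolts L_c = 50 − 33/2 = 33.5, R_n = min(1.2×33.5×12×450, 2.4×30×12×450) = 217.08 kN/bolt; interior L_c = 105 − 33 = 72, R_n = 388.8 kN/bolt. φR_n = 0.75 × (2×217.08 + 6×388.8) = 2075.2 kN.
Governing: min(2455.6, 2075.2) = 2075.2 kN → bearing.

2075.2 kN (bearing governs)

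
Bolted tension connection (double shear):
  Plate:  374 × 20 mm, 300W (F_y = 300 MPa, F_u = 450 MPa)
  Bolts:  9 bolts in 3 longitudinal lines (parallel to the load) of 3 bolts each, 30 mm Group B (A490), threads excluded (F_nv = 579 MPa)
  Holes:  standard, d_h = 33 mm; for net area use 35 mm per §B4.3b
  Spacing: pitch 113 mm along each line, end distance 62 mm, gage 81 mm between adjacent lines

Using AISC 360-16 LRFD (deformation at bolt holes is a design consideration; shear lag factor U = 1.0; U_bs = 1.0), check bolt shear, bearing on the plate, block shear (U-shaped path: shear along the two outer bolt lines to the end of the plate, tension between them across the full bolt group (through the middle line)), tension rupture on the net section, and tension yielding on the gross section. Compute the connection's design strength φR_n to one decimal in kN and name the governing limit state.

Bolt shear: A_b = π(30)²/4 = 706.86 mm². φR_n = 0.75 × 579 × 706.86 × 9 × 2 = 5525.2 kN.
Bearing (20 mm plate, F_u = 450 MPa): end bolts L_c = 62 − 33/2 = 45.5, R_n = min(1.2×45.5×20×450, 2.4×30×20×450) = 491.4 kN/bolt; interior L_c = 113 − 33 = 80, R_n = 648 kN/bolt. φR_n = 0.75 × (3×491.4 + 6×648) = 4021.7 kN.
Block shear: shear path 2×[62+2×113] = 2×288 mm, A_gv = 11520, A_nv = 2×(288 − 2.5×35)×20 = 8020 mm²; tension across gage: (162 − 2×35)×20 = 1840 mm². R_n = min(0.6×450×8020, 0.6×300×11520) + 1.0×450×1840 = min(2165.4, 2073.6) + 828 = 2901.6 kN. φR_n = 0.75 × 2901.6 = 2176.2 kN.
Tension rupture (net): A_n = (374 − 3×35)×20 = 5380 mm² (U = 1.0, A_e = A_n). φR_n = 0.75 × 450 × 5380 = 1815.8 kN.
Tension yield (gross): A_g = 374×20 = 7480 mm². φR_n = 0.90 × 300 × 7480 = 2019.6 kN.
Governing: min(5525.2, 4021.7, 2176.2, 1815.8, 2019.6) = 1815.8 kN → net-section rupture.

1815.8 kN (net-section rupture governs)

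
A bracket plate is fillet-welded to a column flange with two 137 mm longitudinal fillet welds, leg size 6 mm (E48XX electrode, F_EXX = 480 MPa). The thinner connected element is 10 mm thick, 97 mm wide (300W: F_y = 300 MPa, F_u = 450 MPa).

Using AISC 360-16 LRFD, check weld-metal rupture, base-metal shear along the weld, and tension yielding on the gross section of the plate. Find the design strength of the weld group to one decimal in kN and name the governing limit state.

Weld metal: throat = 0.707×6 = 4.242 mm, L = 2×137 = 274 mm. φR_n = 0.75 × 0.6 × 480 × 4.242 × 274 = 251.1 kN.
Base metal shear (10 mm plate): yield φR_n = 1.0×0.6×300×10×274 = 493.2 kN; rupture φR_n = 0.75×0.6×450×10×274 = 554.9 kN; take 493.2 kN (yield).
Tension yield (gross): A_g = 97×10 = 970 mm². φR_n = 0.90 × 300 × 970 = 261.9 kN.
Governing: min(251.1, 493.2, 261.9) = 251.1 kN → weld metal.

251.1 kN (weld metal governs)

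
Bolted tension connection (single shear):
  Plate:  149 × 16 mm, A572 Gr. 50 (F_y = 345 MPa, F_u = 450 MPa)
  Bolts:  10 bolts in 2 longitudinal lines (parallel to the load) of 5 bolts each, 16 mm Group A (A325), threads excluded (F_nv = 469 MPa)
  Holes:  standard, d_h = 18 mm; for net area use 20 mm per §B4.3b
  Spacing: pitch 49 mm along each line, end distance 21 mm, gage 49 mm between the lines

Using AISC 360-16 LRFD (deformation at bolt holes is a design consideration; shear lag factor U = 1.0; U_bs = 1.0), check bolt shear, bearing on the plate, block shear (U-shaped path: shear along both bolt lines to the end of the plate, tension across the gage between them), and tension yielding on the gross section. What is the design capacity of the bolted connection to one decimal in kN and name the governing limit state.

Bolt shear: A_b = π(16)²/4 = 201.06 mm². φR_n = 0.75 × 469 × 201.06 × 10 × 1 = 707.2 kN.
Bearing (16 mm plate, F_u = 450 MPa): end bolts L_c = 21 − 18/2 = 12, R_n = min(1.2×12×16×450, 2.4×16×16×450) = 103.68 kN/bolt; interior L_c = 49 − 18 = 31, R_n = 267.84 kN/bolt. φR_n = 0.75 × (2×103.68 + 8×267.84) = 1762.6 kN.
Block shear: shear path 2×[21+4×49] = 2×217 mm, A_gv = 6944, A_nv = 2×(217 − 4.5×20)×16 = 4064 mm²; tension across gage: (49 − 1×20)×16 = 464 mm². R_n = min(0.6×450×4064, 0.6×345×6944) + 1.0×450×464 = min(1097.3, 1437.4) + 208.8 = 1306.1 kN. φR_n = 0.75 × 1306.1 = 979.6 kN.
Tension yield (gross): A_g = 149×16 = 2384 mm². φR_n = 0.90 × 345 × 2384 = 740.2 kN.
Governing: min(707.2, 1762.6, 979.6, 740.2) = 707.2 kN → bolt shear.

707.2 kN (bolt shear governs)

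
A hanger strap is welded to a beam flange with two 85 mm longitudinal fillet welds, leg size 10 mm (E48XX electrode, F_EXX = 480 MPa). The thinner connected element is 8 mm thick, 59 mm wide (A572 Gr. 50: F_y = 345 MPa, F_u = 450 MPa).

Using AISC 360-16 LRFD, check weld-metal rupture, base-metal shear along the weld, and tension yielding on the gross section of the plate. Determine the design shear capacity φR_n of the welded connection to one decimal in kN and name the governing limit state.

Weld metal: throat = 0.707×10 = 7.07 mm, L = 2×85 = 170 mm. φR_n = 0.75 × 0.6 × 480 × 7.07 × 170 = 259.6 kN.
Base metal shear (8 mm plate): yield φR_n = 1.0×0.6×345×8×170 = 281.5 kN; rupture φR_n = 0.75×0.6×450×8×170 = 275.4 kN; take 275.4 kN (rupture).
Tension yield (gross): A_g = 59×8 = 472 mm². φR_n = 0.90 × 345 × 472 = 146.6 kN.
Governing: min(259.6, 275.4, 146.6) = 146.6 kN → gross-section yield.

146.6 kN (gross-section yield governs)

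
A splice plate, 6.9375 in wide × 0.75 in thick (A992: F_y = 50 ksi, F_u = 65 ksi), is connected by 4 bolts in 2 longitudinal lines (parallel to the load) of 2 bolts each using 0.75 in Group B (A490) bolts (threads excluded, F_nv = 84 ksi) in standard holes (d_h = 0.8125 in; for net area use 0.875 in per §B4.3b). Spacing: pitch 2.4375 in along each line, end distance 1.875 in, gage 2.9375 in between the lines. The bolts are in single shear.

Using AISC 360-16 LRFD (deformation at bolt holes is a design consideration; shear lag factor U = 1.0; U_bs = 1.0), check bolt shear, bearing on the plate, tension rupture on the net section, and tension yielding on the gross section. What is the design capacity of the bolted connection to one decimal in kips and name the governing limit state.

Bolt shear: A_b = π(0.75)²/4 = 0.44179 in². φR_n = 0.75 × 84 × 0.44179 × 4 × 1 = 111.3 kips.
Bearing (0.75 in plate, F_u = 65 ksi): end bolts L_c = 1.875 − 0.8125/2 = 1.46875, R_n = min(1.2×1.46875×0.75×65, 2.4×0.75×0.75×65) = 85.922 kips/bolt; interior L_c = 2.4375 − 0.8125 = 1.625, R_n = 87.75 kips/bolt. φR_n = 0.75 × (2×85.922 + 2×87.75) = 260.5 kips.
Tension rupture (net): A_n = (6.9375 − 2×0.875)×0.75 = 3.8906 in² (U = 1.0, A_e = A_n). φR_n = 0.75 × 65 × 3.8906 = 189.7 kips.
Tension yield (gross): A_g = 6.9375×0.75 = 5.2031 in². φR_n = 0.90 × 50 × 5.2031 = 234.1 kips.
Governing: min(111.3, 260.5, 189.7, 234.1) = 111.3 kips → bolt shear.

111.3 kips (bolt shear governs)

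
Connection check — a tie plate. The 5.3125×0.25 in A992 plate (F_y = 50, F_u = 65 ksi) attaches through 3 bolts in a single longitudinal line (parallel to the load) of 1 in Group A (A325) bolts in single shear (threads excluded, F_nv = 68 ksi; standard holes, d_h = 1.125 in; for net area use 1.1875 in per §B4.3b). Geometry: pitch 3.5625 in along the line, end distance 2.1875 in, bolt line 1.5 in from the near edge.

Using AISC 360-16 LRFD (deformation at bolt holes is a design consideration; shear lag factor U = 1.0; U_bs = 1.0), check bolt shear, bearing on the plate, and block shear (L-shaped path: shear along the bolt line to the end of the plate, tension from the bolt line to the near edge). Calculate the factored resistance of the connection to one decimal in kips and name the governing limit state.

Bolt shear: A_b = π(1)²/4 = 0.7854 in². φR_n = 0.75 × 68 × 0.7854 × 3 × 1 = 120.2 kips.
Bearing (0.25 in plate, F_u = 65 ksi): end bolts L_c = 2.1875 − 1.125/2 = 1.625, R_n = min(1.2×1.625×0.25×65, 2.4×1×0.25×65) = 31.688 kips/bolt; interior L_c = 3.5625 − 1.125 = 2.4375, R_n = 39 kips/bolt. φR_n = 0.75 × (1×31.688 + 2×39) = 82.3 kips.
Block shear: shear path 1×[2.1875+2×3.5625] = 1×9.3125 in, A_gv = 2.3281, A_nv = 1×(9.3125 − 2.5×1.1875)×0.25 = 1.5859 in²; tension to near edge: (1.5 − 0.5×1.1875)×0.25 = 0.22656 in². R_n = min(0.6×65×1.5859, 0.6×50×2.3281) + 1.0×65×0.22656 = min(61.85, 69.843) + 14.726 = 76.576 kips. φR_n = 0.75 × 76.576 = 57.4 kips.
Governing: min(120.2, 82.3, 57.4) = 57.4 kips → block shear.

57.4 kips (block shear governs)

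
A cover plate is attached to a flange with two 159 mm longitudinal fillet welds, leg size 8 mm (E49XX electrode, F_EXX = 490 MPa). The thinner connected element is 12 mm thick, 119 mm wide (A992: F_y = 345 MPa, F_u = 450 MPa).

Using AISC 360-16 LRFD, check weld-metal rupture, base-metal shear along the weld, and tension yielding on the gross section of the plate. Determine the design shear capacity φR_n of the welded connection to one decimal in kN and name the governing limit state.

Weld metal: throat = 0.707×8 = 5.656 mm, L = 2×159 = 318 mm. φR_n = 0.75 × 0.6 × 490 × 5.656 × 318 = 396.6 kN.
Base metal shear (12 mm plate): yield φR_n = 1.0×0.6×345×12×318 = 789.9 kN; rupture φR_n = 0.75×0.6×450×12×318 = 772.7 kN; take 772.7 kN (rupture).
Tension yield (gross): A_g = 119×12 = 1428 mm². φR_n = 0.90 × 345 × 1428 = 443.4 kN.
Governing: min(396.6, 772.7, 443.4) = 396.6 kN → weld metal.

396.6 kN (weld metal governs)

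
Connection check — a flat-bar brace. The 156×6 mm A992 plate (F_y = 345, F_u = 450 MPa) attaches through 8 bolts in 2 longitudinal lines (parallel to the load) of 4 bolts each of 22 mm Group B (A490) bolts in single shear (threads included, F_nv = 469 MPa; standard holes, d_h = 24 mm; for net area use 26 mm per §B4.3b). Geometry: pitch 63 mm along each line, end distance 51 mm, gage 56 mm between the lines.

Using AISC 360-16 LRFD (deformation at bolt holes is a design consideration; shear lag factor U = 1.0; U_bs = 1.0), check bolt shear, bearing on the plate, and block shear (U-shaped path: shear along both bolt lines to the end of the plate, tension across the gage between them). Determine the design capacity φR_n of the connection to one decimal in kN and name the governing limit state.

422.8 kN (block shear governs)

Bolt shear: A_b = π(22)²/4 = 380.13 mm². φR_n = 0.75 × 469 × 380.13 × 8 × 1 = 1069.7 kN.
Bearing (6 mm plate, F_u = 450 MPa): end bolts L_c = 51 − 24/2 = 39, R_n = min(1.2×39×6×450, 2.4×22×6×450) = 126.36 kN/bolt; interior L_c = 63 − 24 = 39, R_n = 126.36 kN/bolt. φR_n = 0.75 × (2×126.36 + 6×126.36) = 758.2 kN.
Block shear: shear path 2×[51+3×63] = 2×240 mm, A_gv = 2880, A_nv = 2×(240 − 3.5×26)×6 = 1788 mm²; tension across gage: (56 − 1×26)×6 = 180 mm². R_n = min(0.6×450×1788, 0.6×345×2880) + 1.0×450×180 = min(482.76, 596.16) + 81 = 563.76 kN. φR_n = 0.75 × 563.76 = 422.8 kN.
Governing: min(1069.7, 758.2, 422.8) = 422.8 kN → block shear.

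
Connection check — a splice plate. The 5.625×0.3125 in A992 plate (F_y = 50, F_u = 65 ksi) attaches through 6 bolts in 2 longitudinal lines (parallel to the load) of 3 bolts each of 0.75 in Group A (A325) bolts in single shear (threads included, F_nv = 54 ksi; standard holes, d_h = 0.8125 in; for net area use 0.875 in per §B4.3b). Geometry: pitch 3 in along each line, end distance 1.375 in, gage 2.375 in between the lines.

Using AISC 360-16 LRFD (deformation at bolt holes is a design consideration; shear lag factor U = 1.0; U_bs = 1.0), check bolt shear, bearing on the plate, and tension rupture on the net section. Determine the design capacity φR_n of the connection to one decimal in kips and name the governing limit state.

59.0 kips (net-section rupture governs)

Bolt shear: A_b = π(0.75)²/4 = 0.44179 in². φR_n = 0.75 × 54 × 0.44179 × 6 × 1 = 107.4 kips.
Bearing (0.3125 in plate, F_u = 65 ksi): end bolts L_c = 1.375 − 0.8125/2 = 0.96875, R_n = min(1.2×0.96875×0.3125×65, 2.4×0.75×0.3125×65) = 23.613 kips/bolt; interior L_c = 3 − 0.8125 = 2.1875, R_n = 36.563 kips/bolt. φR_n = 0.75 × (2×23.613 + 4×36.563) = 145.1 kips.
Tension rupture (net): A_n = (5.625 − 2×0.875)×0.3125 = 1.2109 in² (U = 1.0, A_e = A_n). φR_n = 0.75 × 65 × 1.2109 = 59.0 kips.
Governing: min(107.4, 145.1, 59.0) = 59.0 kips → net-section rupture.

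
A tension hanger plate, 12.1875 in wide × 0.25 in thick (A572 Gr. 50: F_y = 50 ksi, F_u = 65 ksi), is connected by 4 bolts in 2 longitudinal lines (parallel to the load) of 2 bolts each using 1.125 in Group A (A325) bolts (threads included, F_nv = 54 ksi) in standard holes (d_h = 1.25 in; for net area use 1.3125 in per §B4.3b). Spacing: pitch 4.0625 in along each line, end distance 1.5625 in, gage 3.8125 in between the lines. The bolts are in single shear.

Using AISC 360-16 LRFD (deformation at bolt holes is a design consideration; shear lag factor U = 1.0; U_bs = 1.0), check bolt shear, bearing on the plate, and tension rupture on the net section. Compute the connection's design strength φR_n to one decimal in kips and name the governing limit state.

93.2 kips (bearing governs)

Bolt shear: A_b = π(1.125)²/4 = 0.99402 in². φR_n = 0.75 × 54 × 0.99402 × 4 × 1 = 161.0 kips.
Bearing (0.25 in plate, F_u = 65 ksi): end bolts L_c = 1.5625 − 1.25/2 = 0.9375, R_n = min(1.2×0.9375×0.25×65, 2.4×1.125×0.25×65) = 18.281 kips/bolt; interior L_c = 4.0625 − 1.25 = 2.8125, R_n = 43.875 kips/bolt. φR_n = 0.75 × (2×18.281 + 2×43.875) = 93.2 kips.
Tension rupture (net): A_n = (12.1875 − 2×1.3125)×0.25 = 2.3906 in² (U = 1.0, A_e = A_n). φR_n = 0.75 × 65 × 2.3906 = 116.5 kips.
Governing: min(161.0, 93.2, 116.5) = 93.2 kips → bearing.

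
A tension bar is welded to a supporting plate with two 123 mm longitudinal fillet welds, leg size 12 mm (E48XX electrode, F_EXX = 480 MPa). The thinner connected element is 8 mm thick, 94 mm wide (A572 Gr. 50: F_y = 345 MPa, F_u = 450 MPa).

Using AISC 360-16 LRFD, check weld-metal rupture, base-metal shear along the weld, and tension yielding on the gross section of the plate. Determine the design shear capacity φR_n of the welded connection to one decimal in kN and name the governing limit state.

233.5 kN (gross-section yield governs)

Weld metal: throat = 0.707×12 = 8.484 mm, L = 2×123 = 246 mm. φR_n = 0.75 × 0.6 × 480 × 8.484 × 246 = 450.8 kN.
Base metal shear (8 mm plate): yield φR_n = 1.0×0.6×345×8×246 = 407.4 kN; rupture φR_n = 0.75×0.6×450×8×246 = 398.5 kN; take 398.5 kN (rupture).
Tension yield (gross): A_g = 94×8 = 752 mm². φR_n = 0.90 × 345 × 752 = 233.5 kN.
Governing: min(450.8, 398.5, 233.5) = 233.5 kN → gross-section yield.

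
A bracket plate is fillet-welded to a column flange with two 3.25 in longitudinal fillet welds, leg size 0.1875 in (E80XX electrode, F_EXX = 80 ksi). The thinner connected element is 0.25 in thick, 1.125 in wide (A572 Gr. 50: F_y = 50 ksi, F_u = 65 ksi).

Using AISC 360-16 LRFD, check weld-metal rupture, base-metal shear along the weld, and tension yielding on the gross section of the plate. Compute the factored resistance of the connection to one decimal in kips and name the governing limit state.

Weld metal: throat = 0.707×0.1875 = 0.13256 in, L = 2×3.25 = 6.5 in. φR_n = 0.75 × 0.6 × 80 × 0.13256 × 6.5 = 31.0 kips.
Base metal shear (0.25 in plate): yield φR_n = 1.0×0.6×50×0.25×6.5 = 48.8 kips; rupture φR_n = 0.75×0.6×65×0.25×6.5 = 47.5 kips; take 47.5 kips (rupture).
Tension yield (gross): A_g = 1.125×0.25 = 0.28125 in². φR_n = 0.90 × 50 × 0.28125 = 12.7 kips.
Governing: min(31.0, 47.5, 12.7) = 12.7 kips → gross-section yield.

12.7 kips (gross-section yield governs)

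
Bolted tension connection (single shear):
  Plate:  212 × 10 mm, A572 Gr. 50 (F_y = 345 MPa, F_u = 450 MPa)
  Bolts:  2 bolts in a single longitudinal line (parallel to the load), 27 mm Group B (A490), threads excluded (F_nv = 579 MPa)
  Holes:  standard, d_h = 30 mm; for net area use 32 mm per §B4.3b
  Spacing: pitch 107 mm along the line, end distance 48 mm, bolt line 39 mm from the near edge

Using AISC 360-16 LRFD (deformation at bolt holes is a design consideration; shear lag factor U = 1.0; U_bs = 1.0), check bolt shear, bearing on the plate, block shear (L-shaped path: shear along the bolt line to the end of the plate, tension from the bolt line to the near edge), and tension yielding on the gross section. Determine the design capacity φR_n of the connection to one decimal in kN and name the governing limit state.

294.3 kN (block shear governs)

Bolt shear: A_b = π(27)²/4 = 572.56 mm². φR_n = 0.75 × 579 × 572.56 × 2 × 1 = 497.3 kN.
Bearing (10 mm plate, F_u = 450 MPa): end bolts L_c = 48 − 30/2 = 33, R_n = min(1.2×33×10×450, 2.4×27×10×450) = 178.2 kN/bolt; interior L_c = 107 − 30 = 77, R_n = 291.6 kN/bolt. φR_n = 0.75 × (1×178.2 + 1×291.6) = 352.4 kN.
Block shear: shear path 1×[48+1×107] = 1×155 mm, A_gv = 1550, A_nv = 1×(155 − 1.5×32)×10 = 1070 mm²; tension to near edge: (39 − 0.5×32)×10 = 230 mm². R_n = min(0.6×450×1070, 0.6×345×1550) + 1.0×450×230 = min(288.9, 320.85) + 103.5 = 392.4 kN. φR_n = 0.75 × 392.4 = 294.3 kN.
Tension yield (gross): A_g = 212×10 = 2120 mm². φR_n = 0.90 × 345 × 2120 = 658.3 kN.
Governing: min(497.3, 352.4, 294.3, 658.3) = 294.3 kN → block shear.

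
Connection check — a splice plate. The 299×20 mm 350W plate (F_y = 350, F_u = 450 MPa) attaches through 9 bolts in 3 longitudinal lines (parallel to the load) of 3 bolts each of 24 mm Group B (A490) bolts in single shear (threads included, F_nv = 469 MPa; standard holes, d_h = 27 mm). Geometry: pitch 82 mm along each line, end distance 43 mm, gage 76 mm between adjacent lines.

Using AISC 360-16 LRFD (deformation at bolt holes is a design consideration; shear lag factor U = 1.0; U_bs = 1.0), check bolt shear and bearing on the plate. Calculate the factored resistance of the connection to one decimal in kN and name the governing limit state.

1432.2 kN (bolt shear governs)

Bolt shear: A_b = π(24)²/4 = 452.39 mm². φR_n = 0.75 × 469 × 452.39 × 9 × 1 = 1432.2 kN.
Bearing (20 mm plate, F_u = 450 MPa): end bolts L_c = 43 − 27/2 = 29.5, R_n = min(1.2×29.5×20×450, 2.4×24×20×450) = 318.6 kN/bolt; interior L_c = 82 − 27 = 55, R_n = 518.4 kN/bolt. φR_n = 0.75 × (3×318.6 + 6×518.4) = 3049.7 kN.
Governing: min(1432.2, 3049.7) = 1432.2 kN → bolt shear.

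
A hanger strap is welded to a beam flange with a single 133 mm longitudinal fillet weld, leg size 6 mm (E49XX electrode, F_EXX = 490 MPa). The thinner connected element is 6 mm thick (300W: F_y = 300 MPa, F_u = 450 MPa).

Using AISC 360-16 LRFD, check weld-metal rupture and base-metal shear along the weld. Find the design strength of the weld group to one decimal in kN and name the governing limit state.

Weld metal: throat = 0.707×6 = 4.242 mm, L = 133 mm. φR_n = 0.75 × 0.6 × 490 × 4.242 × 133 = 124.4 kN.
Base metal shear (6 mm plate): yield φR_n = 1.0×0.6×300×6×133 = 143.6 kN; rupture φR_n = 0.75×0.6×450×6×133 = 161.6 kN; take 143.6 kN (yield).
Governing: min(124.4, 143.6) = 124.4 kN → weld metal.

124.4 kN (weld metal governs)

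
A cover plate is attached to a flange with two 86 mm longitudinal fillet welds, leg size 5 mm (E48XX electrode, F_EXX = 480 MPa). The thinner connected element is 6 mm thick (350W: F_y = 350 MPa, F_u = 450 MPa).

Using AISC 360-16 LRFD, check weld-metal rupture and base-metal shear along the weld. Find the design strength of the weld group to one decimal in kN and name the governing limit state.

131.3 kN (weld metal governs)

Weld metal: throat = 0.707×5 = 3.535 mm, L = 2×86 = 172 mm. φR_n = 0.75 × 0.6 × 480 × 3.535 × 172 = 131.3 kN.
Base metal shear (6 mm plate): yield φR_n = 1.0×0.6×350×6×172 = 216.7 kN; rupture φR_n = 0.75×0.6×450×6×172 = 209.0 kN; take 209.0 kN (rupture).
Governing: min(131.3, 209.0) = 131.3 kN → weld metal.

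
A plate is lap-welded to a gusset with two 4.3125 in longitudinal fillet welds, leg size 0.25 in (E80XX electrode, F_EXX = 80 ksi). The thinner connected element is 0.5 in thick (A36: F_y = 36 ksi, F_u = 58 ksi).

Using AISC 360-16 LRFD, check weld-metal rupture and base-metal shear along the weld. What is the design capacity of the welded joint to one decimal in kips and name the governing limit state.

Weld metal: throat = 0.707×0.25 = 0.17675 in, L = 2×4.3125 = 8.625 in. φR_n = 0.75 × 0.6 × 80 × 0.17675 × 8.625 = 54.9 kips.
Base metal shear (0.5 in plate): yield φR_n = 1.0×0.6×36×0.5×8.625 = 93.2 kips; rupture φR_n = 0.75×0.6×58×0.5×8.625 = 112.6 kips; take 93.2 kips (yield).
Governing: min(54.9, 93.2) = 54.9 kips → weld metal.

54.9 kips (weld metal governs)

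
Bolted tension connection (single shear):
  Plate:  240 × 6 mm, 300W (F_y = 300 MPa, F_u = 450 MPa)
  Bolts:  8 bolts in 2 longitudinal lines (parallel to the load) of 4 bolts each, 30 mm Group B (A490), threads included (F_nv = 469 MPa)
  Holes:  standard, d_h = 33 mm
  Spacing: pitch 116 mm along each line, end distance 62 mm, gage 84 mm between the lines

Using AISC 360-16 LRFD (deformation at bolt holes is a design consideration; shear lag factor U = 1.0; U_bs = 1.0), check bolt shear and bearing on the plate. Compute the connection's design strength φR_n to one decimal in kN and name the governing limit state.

Bolt shear: A_b = π(30)²/4 = 706.86 mm². φR_n = 0.75 × 469 × 706.86 × 8 × 1 = 1989.1 kN.
Bearing (6 mm plate, F_u = 450 MPa): end bolts L_c = 62 − 33/2 = 45.5, R_n = min(1.2×45.5×6×450, 2.4×30×6×450) = 147.42 kN/bolt; interior L_c = 116 − 33 = 83, R_n = 194.4 kN/bolt. φR_n = 0.75 × (2×147.42 + 6×194.4) = 1095.9 kN.
Governing: min(1989.1, 1095.9) = 1095.9 kN → bearing.

1095.9 kN (bearing governs)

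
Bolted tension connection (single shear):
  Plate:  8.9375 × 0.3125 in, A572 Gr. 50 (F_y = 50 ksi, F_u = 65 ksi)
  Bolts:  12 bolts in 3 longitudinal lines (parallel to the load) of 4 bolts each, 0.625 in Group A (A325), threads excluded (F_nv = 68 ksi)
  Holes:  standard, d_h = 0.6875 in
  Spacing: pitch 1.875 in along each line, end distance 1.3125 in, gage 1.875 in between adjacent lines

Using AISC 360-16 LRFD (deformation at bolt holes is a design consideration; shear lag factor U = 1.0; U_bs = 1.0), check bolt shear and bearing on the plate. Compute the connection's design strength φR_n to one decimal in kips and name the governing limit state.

187.8 kips (bolt shear governs)

Bolt shear: A_b = π(0.625)²/4 = 0.3068 in². φR_n = 0.75 × 68 × 0.3068 × 12 × 1 = 187.8 kips.
Bearing (0.3125 in plate, F_u = 65 ksi): end bolts L_c = 1.3125 − 0.6875/2 = 0.96875, R_n = min(1.2×0.96875×0.3125×65, 2.4×0.625×0.3125×65) = 23.613 kips/bolt; interior L_c = 1.875 − 0.6875 = 1.1875, R_n = 28.945 kips/bolt. φR_n = 0.75 × (3×23.613 + 9×28.945) = 248.5 kips.
Governing: min(187.8, 248.5) = 187.8 kips → bolt shear.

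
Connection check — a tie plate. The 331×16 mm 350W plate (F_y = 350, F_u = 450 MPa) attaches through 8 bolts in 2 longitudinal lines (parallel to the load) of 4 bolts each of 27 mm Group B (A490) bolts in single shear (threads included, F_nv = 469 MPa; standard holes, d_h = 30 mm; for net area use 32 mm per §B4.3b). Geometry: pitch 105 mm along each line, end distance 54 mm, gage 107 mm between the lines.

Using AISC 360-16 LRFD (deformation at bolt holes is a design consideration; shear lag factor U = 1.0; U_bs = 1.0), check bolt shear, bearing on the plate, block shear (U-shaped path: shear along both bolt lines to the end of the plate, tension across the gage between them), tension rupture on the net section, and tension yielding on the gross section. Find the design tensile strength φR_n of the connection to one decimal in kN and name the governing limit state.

Bolt shear: A_b = π(27)²/4 = 572.56 mm². φR_n = 0.75 × 469 × 572.56 × 8 × 1 = 1611.2 kN.
Bearing (16 mm plate, F_u = 450 MPa): end bolts L_c = 54 − 30/2 = 39, R_n = min(1.2×39×16×450, 2.4×27×16×450) = 336.96 kN/bolt; interior L_c = 105 − 30 = 75, R_n = 466.56 kN/bolt. φR_n = 0.75 × (2×336.96 + 6×466.56) = 2605.0 kN.
Block shear: shear path 2×[54+3×105] = 2×369 mm, A_gv = 11808, A_nv = 2×(369 − 3.5×32)×16 = 8224 mm²; tension across gage: (107 − 1×32)×16 = 1200 mm². R_n = min(0.6×450×8224, 0.6×350×11808) + 1.0×450×1200 = min(2220.5, 2479.7) + 540 = 2760.5 kN. φR_n = 0.75 × 2760.5 = 2070.4 kN.
Tension rupture (net): A_n = (331 − 2×32)×16 = 4272 mm² (U = 1.0, A_e = A_n). φR_n = 0.75 × 450 × 4272 = 1441.8 kN.
Tension yield (gross): A_g = 331×16 = 5296 mm². φR_n = 0.90 × 350 × 5296 = 1668.2 kN.
Governing: min(1611.2, 2605.0, 2070.4, 1441.8, 1668.2) = 1441.8 kN → net-section rupture.

1441.8 kN (net-section rupture governs)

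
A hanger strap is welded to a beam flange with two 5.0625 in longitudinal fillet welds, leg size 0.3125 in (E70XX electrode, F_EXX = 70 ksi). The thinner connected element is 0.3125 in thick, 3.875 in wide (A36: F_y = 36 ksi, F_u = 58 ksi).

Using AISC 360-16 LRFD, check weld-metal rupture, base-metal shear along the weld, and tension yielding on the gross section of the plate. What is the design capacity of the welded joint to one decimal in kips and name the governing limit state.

Weld metal: throat = 0.707×0.3125 = 0.22094 in, L = 2×5.0625 = 10.125 in. φR_n = 0.75 × 0.6 × 70 × 0.22094 × 10.125 = 70.5 kips.
Base metal shear (0.3125 in plate): yield φR_n = 1.0×0.6×36×0.3125×10.125 = 68.3 kips; rupture φR_n = 0.75×0.6×58×0.3125×10.125 = 82.6 kips; take 68.3 kips (yield).
Tension yield (gross): A_g = 3.875×0.3125 = 1.2109 in². φR_n = 0.90 × 36 × 1.2109 = 39.2 kips.
Governing: min(70.5, 68.3, 39.2) = 39.2 kips → gross-section yield.

39.2 kips (gross-section yield governs)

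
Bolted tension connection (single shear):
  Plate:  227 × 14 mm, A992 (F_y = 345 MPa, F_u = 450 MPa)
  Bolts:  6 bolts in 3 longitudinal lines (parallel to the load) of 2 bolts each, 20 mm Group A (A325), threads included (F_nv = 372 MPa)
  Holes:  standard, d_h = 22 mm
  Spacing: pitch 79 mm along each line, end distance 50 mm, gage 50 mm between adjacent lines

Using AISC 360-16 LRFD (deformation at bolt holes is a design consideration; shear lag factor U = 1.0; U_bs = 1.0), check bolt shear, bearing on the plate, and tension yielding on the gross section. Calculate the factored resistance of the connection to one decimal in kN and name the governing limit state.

525.9 kN (bolt shear governs)

Bolt shear: A_b = π(20)²/4 = 314.16 mm². φR_n = 0.75 × 372 × 314.16 × 6 × 1 = 525.9 kN.
Bearing (14 mm plate, F_u = 450 MPa): end bolts L_c = 50 − 22/2 = 39, R_n = min(1.2×39×14×450, 2.4×20×14×450) = 294.84 kN/bolt; interior L_c = 79 − 22 = 57, R_n = 302.4 kN/bolt. φR_n = 0.75 × (3×294.84 + 3×302.4) = 1343.8 kN.
Tension yield (gross): A_g = 227×14 = 3178 mm². φR_n = 0.90 × 345 × 3178 = 986.8 kN.
Governing: min(525.9, 1343.8, 986.8) = 525.9 kN → bolt shear.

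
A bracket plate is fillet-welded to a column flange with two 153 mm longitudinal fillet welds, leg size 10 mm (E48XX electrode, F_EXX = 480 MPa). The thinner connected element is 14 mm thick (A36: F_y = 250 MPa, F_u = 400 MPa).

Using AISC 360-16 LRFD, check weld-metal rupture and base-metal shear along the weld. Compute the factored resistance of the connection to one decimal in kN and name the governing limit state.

Weld metal: throat = 0.707×10 = 7.07 mm, L = 2×153 = 306 mm. φR_n = 0.75 × 0.6 × 480 × 7.07 × 306 = 467.3 kN.
Base metal shear (14 mm plate): yield φR_n = 1.0×0.6×250×14×306 = 642.6 kN; rupture φR_n = 0.75×0.6×400×14×306 = 771.1 kN; take 642.6 kN (yield).
Governing: min(467.3, 642.6) = 467.3 kN → weld metal.

467.3 kN (weld metal governs)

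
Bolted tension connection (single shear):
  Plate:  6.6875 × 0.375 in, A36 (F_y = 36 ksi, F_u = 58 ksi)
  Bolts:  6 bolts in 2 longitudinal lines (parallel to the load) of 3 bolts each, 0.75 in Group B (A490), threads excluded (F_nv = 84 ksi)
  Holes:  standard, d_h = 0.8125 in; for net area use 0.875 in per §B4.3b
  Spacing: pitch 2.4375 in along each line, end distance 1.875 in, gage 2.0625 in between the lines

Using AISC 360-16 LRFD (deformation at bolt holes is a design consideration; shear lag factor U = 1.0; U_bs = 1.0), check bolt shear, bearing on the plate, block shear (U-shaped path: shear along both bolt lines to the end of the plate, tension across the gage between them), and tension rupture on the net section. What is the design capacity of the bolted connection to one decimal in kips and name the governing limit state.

Bolt shear: A_b = π(0.75)²/4 = 0.44179 in². φR_n = 0.75 × 84 × 0.44179 × 6 × 1 = 167.0 kips.
Bearing (0.375 in plate, F_u = 58 ksi): end bolts L_c = 1.875 − 0.8125/2 = 1.46875, R_n = min(1.2×1.46875×0.375×58, 2.4×0.75×0.375×58) = 38.334 kips/bolt; interior L_c = 2.4375 − 0.8125 = 1.625, R_n = 39.15 kips/bolt. φR_n = 0.75 × (2×38.334 + 4×39.15) = 175.0 kips.
Block shear: shear path 2×[1.875+2×2.4375] = 2×6.75 in, A_gv = 5.0625, A_nv = 2×(6.75 − 2.5×0.875)×0.375 = 3.4219 in²; tension across gage: (2.0625 − 1×0.875)×0.375 = 0.44531 in². R_n = min(0.6×58×3.4219, 0.6×36×5.0625) + 1.0×58×0.44531 = min(119.08, 109.35) + 25.828 = 135.18 kips. φR_n = 0.75 × 135.18 = 101.4 kips.
Tension rupture (net): A_n = (6.6875 − 2×0.875)×0.375 = 1.8516 in² (U = 1.0, A_e = A_n). φR_n = 0.75 × 58 × 1.8516 = 80.5 kips.
Governing: min(167.0, 175.0, 101.4, 80.5) = 80.5 kips → net-section rupture.

80.5 kips (net-section rupture governs)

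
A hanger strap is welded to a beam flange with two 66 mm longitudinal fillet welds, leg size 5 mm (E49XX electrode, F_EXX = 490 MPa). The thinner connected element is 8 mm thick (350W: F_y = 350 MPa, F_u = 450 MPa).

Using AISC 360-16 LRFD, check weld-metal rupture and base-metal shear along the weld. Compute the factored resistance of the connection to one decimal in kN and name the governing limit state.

102.9 kN (weld metal governs)

Weld metal: throat = 0.707×5 = 3.535 mm, L = 2×66 = 132 mm. φR_n = 0.75 × 0.6 × 490 × 3.535 × 132 = 102.9 kN.
Base metal shear (8 mm plate): yield φR_n = 1.0×0.6×350×8×132 = 221.8 kN; rupture φR_n = 0.75×0.6×450×8×132 = 213.8 kN; take 213.8 kN (rupture).
Governing: min(102.9, 213.8) = 102.9 kN → weld metal.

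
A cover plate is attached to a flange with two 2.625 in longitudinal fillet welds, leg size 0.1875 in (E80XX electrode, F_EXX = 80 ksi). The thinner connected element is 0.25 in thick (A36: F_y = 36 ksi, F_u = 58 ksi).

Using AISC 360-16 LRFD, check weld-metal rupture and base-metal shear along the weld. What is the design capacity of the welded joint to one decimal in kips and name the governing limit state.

25.1 kips (weld metal governs)

Weld metal: throat = 0.707×0.1875 = 0.13256 in, L = 2×2.625 = 5.25 in. φR_n = 0.75 × 0.6 × 80 × 0.13256 × 5.25 = 25.1 kips.
Base metal shear (0.25 in plate): yield φR_n = 1.0×0.6×36×0.25×5.25 = 28.4 kips; rupture φR_n = 0.75×0.6×58×0.25×5.25 = 34.3 kips; take 28.4 kips (yield).
Governing: min(25.1, 28.4) = 25.1 kips → weld metal.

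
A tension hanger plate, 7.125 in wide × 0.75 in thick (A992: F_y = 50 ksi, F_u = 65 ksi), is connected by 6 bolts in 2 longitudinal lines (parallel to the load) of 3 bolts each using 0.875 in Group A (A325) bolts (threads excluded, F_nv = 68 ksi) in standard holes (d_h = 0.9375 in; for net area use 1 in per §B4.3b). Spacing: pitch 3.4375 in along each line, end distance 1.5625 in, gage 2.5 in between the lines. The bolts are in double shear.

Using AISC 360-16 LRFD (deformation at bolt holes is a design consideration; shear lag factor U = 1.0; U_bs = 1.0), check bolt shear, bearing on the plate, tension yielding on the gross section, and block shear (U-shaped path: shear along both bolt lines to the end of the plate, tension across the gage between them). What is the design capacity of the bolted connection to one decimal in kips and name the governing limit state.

240.5 kips (gross-section yield governs)

Bolt shear: A_b = π(0.875)²/4 = 0.60132 in². φR_n = 0.75 × 68 × 0.60132 × 6 × 2 = 368.0 kips.
Bearing (0.75 in plate, F_u = 65 ksi): end bolts L_c = 1.5625 − 0.9375/2 = 1.09375, R_n = min(1.2×1.09375×0.75×65, 2.4×0.875×0.75×65) = 63.984 kips/bolt; interior L_c = 3.4375 − 0.9375 = 2.5, R_n = 102.38 kips/bolt. φR_n = 0.75 × (2×63.984 + 4×102.38) = 403.1 kips.
Tension yield (gross): A_g = 7.125×0.75 = 5.3438 in². φR_n = 0.90 × 50 × 5.3438 = 240.5 kips.
Block shear: shear path 2×[1.5625+2×3.4375] = 2×8.4375 in, A_gv = 12.656, A_nv = 2×(8.4375 − 2.5×1)×0.75 = 8.9063 in²; tension across gage: (2.5 − 1×1)×0.75 = 1.125 in². R_n = min(0.6×65×8.9063, 0.6×50×12.656) + 1.0×65×1.125 = min(347.35, 379.68) + 73.125 = 420.48 kips. φR_n = 0.75 × 420.48 = 315.4 kips.
Governing: min(368.0, 403.1, 240.5, 315.4) = 240.5 kips → gross-section yield.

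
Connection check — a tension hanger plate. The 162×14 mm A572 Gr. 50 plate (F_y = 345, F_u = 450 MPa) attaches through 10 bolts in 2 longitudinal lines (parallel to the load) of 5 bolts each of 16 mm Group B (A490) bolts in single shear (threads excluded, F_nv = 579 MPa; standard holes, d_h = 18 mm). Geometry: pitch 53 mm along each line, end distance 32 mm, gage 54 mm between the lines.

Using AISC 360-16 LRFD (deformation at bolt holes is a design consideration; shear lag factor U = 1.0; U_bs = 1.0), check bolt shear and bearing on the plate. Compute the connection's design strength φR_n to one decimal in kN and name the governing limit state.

Bolt shear: A_b = π(16)²/4 = 201.06 mm². φR_n = 0.75 × 579 × 201.06 × 10 × 1 = 873.1 kN.
Bearing (14 mm plate, F_u = 450 MPa): end bolts L_c = 32 − 18/2 = 23, R_n = min(1.2×23×14×450, 2.4×16×14×450) = 173.88 kN/bolt; interior L_c = 53 − 18 = 35, R_n = 241.92 kN/bolt. φR_n = 0.75 × (2×173.88 + 8×241.92) = 1712.3 kN.
Governing: min(873.1, 1712.3) = 873.1 kN → bolt shear.

873.1 kN (bolt shear governs)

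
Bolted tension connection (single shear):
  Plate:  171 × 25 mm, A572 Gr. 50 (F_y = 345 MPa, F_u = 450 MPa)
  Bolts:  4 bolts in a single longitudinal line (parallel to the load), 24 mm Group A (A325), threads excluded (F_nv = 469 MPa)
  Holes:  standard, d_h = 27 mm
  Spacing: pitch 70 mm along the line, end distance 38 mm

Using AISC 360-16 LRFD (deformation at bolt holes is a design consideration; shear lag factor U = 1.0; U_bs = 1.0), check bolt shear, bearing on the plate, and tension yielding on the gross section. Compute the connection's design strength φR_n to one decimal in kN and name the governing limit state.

636.5 kN (bolt shear governs)

Bolt shear: A_b = π(24)²/4 = 452.39 mm². φR_n = 0.75 × 469 × 452.39 × 4 × 1 = 636.5 kN.
Bearing (25 mm plate, F_u = 450 MPa): end bolts L_c = 38 − 27/2 = 24.5, R_n = min(1.2×24.5×25×450, 2.4×24×25×450) = 330.75 kN/bolt; interior L_c = 70 − 27 = 43, R_n = 580.5 kN/bolt. φR_n = 0.75 × (1×330.75 + 3×580.5) = 1554.2 kN.
Tension yield (gross): A_g = 171×25 = 4275 mm². φR_n = 0.90 × 345 × 4275 = 1327.4 kN.
Governing: min(636.5, 1554.2, 1327.4) = 636.5 kN → bolt shear.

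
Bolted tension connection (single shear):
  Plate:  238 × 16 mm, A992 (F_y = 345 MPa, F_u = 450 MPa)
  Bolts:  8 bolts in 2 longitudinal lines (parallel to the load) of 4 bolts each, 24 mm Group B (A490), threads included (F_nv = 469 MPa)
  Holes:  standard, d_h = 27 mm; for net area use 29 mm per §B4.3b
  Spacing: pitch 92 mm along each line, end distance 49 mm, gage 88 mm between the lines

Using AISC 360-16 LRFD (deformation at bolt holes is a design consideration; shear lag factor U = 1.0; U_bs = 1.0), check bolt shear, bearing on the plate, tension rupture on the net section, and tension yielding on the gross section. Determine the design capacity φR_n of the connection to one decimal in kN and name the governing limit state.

Bolt shear: A_b = π(24)²/4 = 452.39 mm². φR_n = 0.75 × 469 × 452.39 × 8 × 1 = 1273.0 kN.
Bearing (16 mm plate, F_u = 450 MPa): end bolts L_c = 49 − 27/2 = 35.5, R_n = min(1.2×35.5×16×450, 2.4×24×16×450) = 306.72 kN/bolt; interior L_c = 92 − 27 = 65, R_n = 414.72 kN/bolt. φR_n = 0.75 × (2×306.72 + 6×414.72) = 2326.3 kN.
Tension rupture (net): A_n = (238 − 2×29)×16 = 2880 mm² (U = 1.0, A_e = A_n). φR_n = 0.75 × 450 × 2880 = 972.0 kN.
Tension yield (gross): A_g = 238×16 = 3808 mm². φR_n = 0.90 × 345 × 3808 = 1182.4 kN.
Governing: min(1273.0, 2326.3, 972.0, 1182.4) = 972.0 kN → net-section rupture.

972.0 kN (net-section rupture governs)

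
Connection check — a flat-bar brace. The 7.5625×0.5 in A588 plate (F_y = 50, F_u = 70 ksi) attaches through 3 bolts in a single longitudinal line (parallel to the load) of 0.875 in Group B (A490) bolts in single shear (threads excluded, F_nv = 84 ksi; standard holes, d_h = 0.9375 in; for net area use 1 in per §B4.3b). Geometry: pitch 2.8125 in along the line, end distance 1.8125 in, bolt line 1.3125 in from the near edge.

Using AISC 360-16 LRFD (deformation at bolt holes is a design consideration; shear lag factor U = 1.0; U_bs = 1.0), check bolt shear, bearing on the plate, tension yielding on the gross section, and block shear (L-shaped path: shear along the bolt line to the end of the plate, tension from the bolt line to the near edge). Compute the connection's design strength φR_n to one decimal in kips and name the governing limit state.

99.1 kips (block shear governs)

Bolt shear: A_b = π(0.875)²/4 = 0.60132 in². φR_n = 0.75 × 84 × 0.60132 × 3 × 1 = 113.6 kips.
Bearing (0.5 in plate, F_u = 70 ksi): end bolts L_c = 1.8125 − 0.9375/2 = 1.34375, R_n = min(1.2×1.34375×0.5×70, 2.4×0.875×0.5×70) = 56.438 kips/bolt; interior L_c = 2.8125 − 0.9375 = 1.875, R_n = 73.5 kips/bolt. φR_n = 0.75 × (1×56.438 + 2×73.5) = 152.6 kips.
Tension yield (gross): A_g = 7.5625×0.5 = 3.7813 in². φR_n = 0.90 × 50 × 3.7813 = 170.2 kips.
Block shear: shear path 1×[1.8125+2×2.8125] = 1×7.4375 in, A_gv = 3.7188, A_nv = 1×(7.4375 − 2.5×1)×0.5 = 2.4688 in²; tension to near edge: (1.3125 − 0.5×1)×0.5 = 0.40625 in². R_n = min(0.6×70×2.4688, 0.6×50×3.7188) + 1.0×70×0.40625 = min(103.69, 111.56) + 28.438 = 132.13 kips. φR_n = 0.75 × 132.13 = 99.1 kips.
Governing: min(113.6, 152.6, 170.2, 99.1) = 99.1 kips → block shear.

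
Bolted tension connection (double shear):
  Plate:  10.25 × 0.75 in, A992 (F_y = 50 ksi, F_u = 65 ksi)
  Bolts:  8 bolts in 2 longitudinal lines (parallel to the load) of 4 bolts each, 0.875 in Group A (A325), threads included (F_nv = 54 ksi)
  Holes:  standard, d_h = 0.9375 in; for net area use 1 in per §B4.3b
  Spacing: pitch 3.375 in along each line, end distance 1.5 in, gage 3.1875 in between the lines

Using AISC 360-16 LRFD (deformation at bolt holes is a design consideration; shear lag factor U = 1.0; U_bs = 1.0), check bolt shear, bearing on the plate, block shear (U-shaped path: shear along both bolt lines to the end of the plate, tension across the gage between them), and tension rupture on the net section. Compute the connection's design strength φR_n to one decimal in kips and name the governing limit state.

Bolt shear: A_b = π(0.875)²/4 = 0.60132 in². φR_n = 0.75 × 54 × 0.60132 × 8 × 2 = 389.7 kips.
Bearing (0.75 in plate, F_u = 65 ksi): end bolts L_c = 1.5 − 0.9375/2 = 1.03125, R_n = min(1.2×1.03125×0.75×65, 2.4×0.875×0.75×65) = 60.328 kips/bolt; interior L_c = 3.375 − 0.9375 = 2.4375, R_n = 102.38 kips/bolt. φR_n = 0.75 × (2×60.328 + 6×102.38) = 551.2 kips.
Block shear: shear path 2×[1.5+3×3.375] = 2×11.625 in, A_gv = 17.438, A_nv = 2×(11.625 − 3.5×1)×0.75 = 12.188 in²; tension across gage: (3.1875 − 1×1)×0.75 = 1.6406 in². R_n = min(0.6×65×12.188, 0.6×50×17.438) + 1.0×65×1.6406 = min(475.33, 523.14) + 106.64 = 581.97 kips. φR_n = 0.75 × 581.97 = 436.5 kips.
Tension rupture (net): A_n = (10.25 − 2×1)×0.75 = 6.1875 in² (U = 1.0, A_e = A_n). φR_n = 0.75 × 65 × 6.1875 = 301.6 kips.
Governing: min(389.7, 551.2, 436.5, 301.6) = 301.6 kips → net-section rupture.

301.6 kips (net-section rupture governs)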